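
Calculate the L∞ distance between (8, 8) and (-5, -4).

max(|x_i - y_i|) = max(|8 - (-5)|, |8 - (-4)|) = max(13, 12) = 13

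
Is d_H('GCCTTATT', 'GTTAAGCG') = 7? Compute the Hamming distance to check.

Differing positions: 2, 3, 4, 5, 6, 7, 8. Hamming distance = 7, so the claim is true.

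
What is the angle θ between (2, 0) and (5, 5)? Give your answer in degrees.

With u = (2, 0), v = (5, 5):
u·v = 2·5 + 0·5 = 10 + 0 = 10.
|u| = √(2² + 0²) = √4, |v| = √(5² + 5²) = √50, so |u||v| = √(4·50) = √200.
cos θ = (u·v)/(|u||v|) = 10/√200 ≈ 0.707107
θ = arccos(0.707107) ≈ 45°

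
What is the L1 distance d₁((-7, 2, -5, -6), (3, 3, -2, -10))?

Σ|x_i - y_i| = |-7 - 3| + |2 - 3| + |-5 - (-2)| + |-6 - (-10)| = 10 + 1 + 3 + 4 = 18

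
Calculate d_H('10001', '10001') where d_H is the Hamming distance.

Differing positions: none. Hamming distance = 0.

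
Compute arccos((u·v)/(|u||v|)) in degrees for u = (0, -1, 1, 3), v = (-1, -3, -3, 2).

With u = (0, -1, 1, 3), v = (-1, -3, -3, 2):
u·v = 0·(-1) + (-1)·(-3) + 1·(-3) + 3·2 = 0 + 3 + (-3) + 6 = 6.
|u| = √(0² + (-1)² + 1² + 3²) = √11, |v| = √((-1)² + (-3)² + (-3)² + 2²) = √23, so |u||v| = √(11·23) = √253.
cos θ = (u·v)/(|u||v|) = 6/√253 ≈ 0.377217
θ = arccos(0.377217) ≈ 67.84°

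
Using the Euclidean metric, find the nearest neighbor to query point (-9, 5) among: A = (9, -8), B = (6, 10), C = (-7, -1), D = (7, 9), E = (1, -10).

Distances: d(A) ≈ 22.2036, d(B) ≈ 15.8114, d(C) ≈ 6.3246, d(D) ≈ 16.4924, d(E) ≈ 18.0278. Nearest: C = (-7, -1) with distance 6.3246.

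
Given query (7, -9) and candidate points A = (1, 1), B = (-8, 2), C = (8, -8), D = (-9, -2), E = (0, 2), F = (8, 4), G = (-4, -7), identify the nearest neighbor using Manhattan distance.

Distances: d(A) = 16, d(B) = 26, d(C) = 2, d(D) = 23, d(E) = 18, d(F) = 14, d(G) = 13. Nearest: C = (8, -8) with distance 2.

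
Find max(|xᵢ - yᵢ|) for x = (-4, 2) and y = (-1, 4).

max(|x_i - y_i|) = max(|-4 - (-1)|, |2 - 4|) = max(3, 2) = 3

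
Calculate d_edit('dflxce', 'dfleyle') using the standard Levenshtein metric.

Let D[i][j] be the edit distance between the first i characters of 'dflxce' and the first j characters of 'dfleyle', with D[i][0] = i, D[0][j] = j, and D[i][j] = D[i-1][j-1] if the characters match, else 1 + min(D[i-1][j], D[i][j-1], D[i-1][j-1]). Filling the table (rows: prefixes of 'dflxce', columns: prefixes of 'dfleyle'):
     ε  d  f  l  e  y  l  e
  ε  0  1  2  3  4  5  6  7
  d  1  0  1  2  3  4  5  6
  f  2  1  0  1  2  3  4  5
  l  3  2  1  0  1  2  3  4
  x  4  3  2  1  1  2  3  4
  c  5  4  3  2  2  2  3  4
  e  6  5  4  3  2  3  3  3
The bottom-right entry gives D[6][7] = 3, so no sequence of fewer than 3 edits works. Backtracking through the table gives one optimal edit sequence (3 edits):
  dflxce → dflexce (ins e @4)
  dflexce → dfleyce (sub x→y @5)
  dfleyce → dfleyle (sub c→l @6)
Edit distance = 3.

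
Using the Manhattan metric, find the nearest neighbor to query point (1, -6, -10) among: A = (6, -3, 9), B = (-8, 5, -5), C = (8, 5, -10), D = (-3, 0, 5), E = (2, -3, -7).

Distances: d(A) = 27, d(B) = 25, d(C) = 18, d(D) = 25, d(E) = 7. Nearest: E = (2, -3, -7) with distance 7.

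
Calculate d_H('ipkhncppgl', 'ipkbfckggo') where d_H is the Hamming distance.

Differing positions: 4, 5, 7, 8, 10. Hamming distance = 5.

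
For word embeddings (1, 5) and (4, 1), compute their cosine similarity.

With u = (1, 5), v = (4, 1):
u·v = 1·4 + 5·1 = 4 + 5 = 9.
|u| = √(1² + 5²) = √26, |v| = √(4² + 1²) = √17, so |u||v| = √(26·17) = √442.
cos θ = (u·v)/(|u||v|) = 9/√442 ≈ 0.4281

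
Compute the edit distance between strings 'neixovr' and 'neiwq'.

Let D[i][j] be the edit distance between the first i characters of 'neixovr' and the first j characters of 'neiwq', with D[i][0] = i, D[0][j] = j, and D[i][j] = D[i-1][j-1] if the characters match, else 1 + min(D[i-1][j], D[i][j-1], D[i-1][j-1]). Filling the table (rows: prefixes of 'neixovr', columns: prefixes of 'neiwq'):
     ε  n  e  i  w  q
  ε  0  1  2  3  4  5
  n  1  0  1  2  3  4
  e  2  1  0  1  2  3
  i  3  2  1  0  1  2
  x  4  3  2  1  1  2
  o  5  4  3  2  2  2
  v  6  5  4  3  3  3
  r  7  6  5  4  4  4
The bottom-right entry gives D[7][5] = 4, so no sequence of fewer than 4 edits works. Backtracking through the table gives one optimal edit sequence (4 edits):
  neixovr → neiovr (del x @4)
  neiovr → neivr (del o @4)
  neivr → neiwr (sub v→w @4)
  neiwr → neiwq (sub r→q @5)
Edit distance = 4.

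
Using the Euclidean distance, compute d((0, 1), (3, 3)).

(Σ|x_i - y_i|^2)^(1/2) = (|0 - 3|^2 + |1 - 3|^2)^(1/2)
= (3^2 + 2^2)^(1/2) = (9 + 4)^(1/2) = (13)^(1/2) ≈ 3.6056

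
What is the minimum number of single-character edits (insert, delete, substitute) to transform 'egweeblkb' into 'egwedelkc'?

Let D[i][j] be the edit distance between the first i characters of 'egweeblkb' and the first j characters of 'egwedelkc', with D[i][0] = i, D[0][j] = j, and D[i][j] = D[i-1][j-1] if the characters match, else 1 + min(D[i-1][j], D[i][j-1], D[i-1][j-1]). Filling the table (rows: prefixes of 'egweeblkb', columns: prefixes of 'egwedelkc'):
     ε  e  g  w  e  d  e  l  k  c
  ε  0  1  2  3  4  5  6  7  8  9
  e  1  0  1  2  3  4  5  6  7  8
  g  2  1  0  1  2  3  4  5  6  7
  w  3  2  1  0  1  2  3  4  5  6
  e  4  3  2  1  0  1  2  3  4  5
  e  5  4  3  2  1  1  1  2  3  4
  b  6  5  4  3  2  2  2  2  3  4
  l  7  6  5  4  3  3  3  2  3  4
  k  8  7  6  5  4  4  4  3  2  3
  b  9  8  7  6  5  5  5  4  3  3
The bottom-right entry gives D[9][9] = 3, so no sequence of fewer than 3 edits works. Backtracking through the table gives one optimal edit sequence (3 edits):
  egweeblkb → egwedblkb (sub e→d @5)
  egwedblkb → egwedelkb (sub b→e @6)
  egwedelkb → egwedelkc (sub b→c @9)
Edit distance = 3.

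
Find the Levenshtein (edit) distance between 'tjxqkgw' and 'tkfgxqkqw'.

Let D[i][j] be the edit distance between the first i characters of 'tjxqkgw' and the first j characters of 'tkfgxqkqw', with D[i][0] = i, D[0][j] = j, and D[i][j] = D[i-1][j-1] if the characters match, else 1 + min(D[i-1][j], D[i][j-1], D[i-1][j-1]). Filling the table (rows: prefixes of 'tjxqkgw', columns: prefixes of 'tkfgxqkqw'):
     ε  t  k  f  g  x  q  k  q  w
  ε  0  1  2  3  4  5  6  7  8  9
  t  1  0  1  2  3  4  5  6  7  8
  j  2  1  1  2  3  4  5  6  7  8
  x  3  2  2  2  3  3  4  5  6  7
  q  4  3  3  3  3  4  3  4  5  6
  k  5  4  3  4  4  4  4  3  4  5
  g  6  5  4  4  4  5  5  4  4  5
  w  7  6  5  5  5  5  6  5  5  4
The bottom-right entry gives D[7][9] = 4, so no sequence of fewer than 4 edits works. Backtracking through the table gives one optimal edit sequence (4 edits):
  tjxqkgw → tkjxqkgw (ins k @2)
  tkjxqkgw → tkfjxqkgw (ins f @3)
  tkfjxqkgw → tkfgxqkgw (sub j→g @4)
  tkfgxqkgw → tkfgxqkqw (sub g→q @8)
Edit distance = 4.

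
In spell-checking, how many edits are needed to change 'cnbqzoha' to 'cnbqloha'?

Let D[i][j] be the edit distance between the first i characters of 'cnbqzoha' and the first j characters of 'cnbqloha', with D[i][0] = i, D[0][j] = j, and D[i][j] = D[i-1][j-1] if the characters match, else 1 + min(D[i-1][j], D[i][j-1], D[i-1][j-1]). Filling the table (rows: prefixes of 'cnbqzoha', columns: prefixes of 'cnbqloha'):
     ε  c  n  b  q  l  o  h  a
  ε  0  1  2  3  4  5  6  7  8
  c  1  0  1  2  3  4  5  6  7
  n  2  1  0  1  2  3  4  5  6
  b  3  2  1  0  1  2  3  4  5
  q  4  3  2  1  0  1  2  3  4
  z  5  4  3  2  1  1  2  3  4
  o  6  5  4  3  2  2  1  2  3
  h  7  6  5  4  3  3  2  1  2
  a  8  7  6  5  4  4  3  2  1
The bottom-right entry gives D[8][8] = 1, so no sequence of fewer than 1 edit works. Backtracking through the table gives one optimal edit sequence (1 edit):
  cnbqzoha → cnbqloha (sub z→l @5)
Edit distance = 1.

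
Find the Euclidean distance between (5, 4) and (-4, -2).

√(Σ(x_i - y_i)²) = √((5 - (-4))² + (4 - (-2))²)
= √(9² + 6²) = √(81 + 36) = √117 ≈ 10.8167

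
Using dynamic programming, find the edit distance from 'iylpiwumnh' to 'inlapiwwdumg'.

Let D[i][j] be the edit distance between the first i characters of 'iylpiwumnh' and the first j characters of 'inlapiwwdumg', with D[i][0] = i, D[0][j] = j, and D[i][j] = D[i-1][j-1] if the characters match, else 1 + min(D[i-1][j], D[i][j-1], D[i-1][j-1]). Filling the table (rows: prefixes of 'iylpiwumnh', columns: prefixes of 'inlapiwwdumg'):
     ε  i  n  l  a  p  i  w  w  d  u  m  g
  ε  0  1  2  3  4  5  6  7  8  9 10 11 12
  i  1  0  1  2  3  4  5  6  7  8  9 10 11
  y  2  1  1  2  3  4  5  6  7  8  9 10 11
  l  3  2  2  1  2  3  4  5  6  7  8  9 10
  p  4  3  3  2  2  2  3  4  5  6  7  8  9
  i  5  4  4  3  3  3  2  3  4  5  6  7  8
  w  6  5  5  4  4  4  3  2  3  4  5  6  7
  u  7  6  6  5  5  5  4  3  3  4  4  5  6
  m  8  7  7  6  6  6  5  4  4  4  5  4  5
  n  9  8  7  7  7  7  6  5  5  5  5  5  5
  h 10  9  8  8  8  8  7  6  6  6  6  6  6
The bottom-right entry gives D[10][12] = 6, so no sequence of fewer than 6 edits works. Backtracking through the table gives one optimal edit sequence (6 edits):
  iylpiwumnh → inlpiwumnh (sub y→n @2)
  inlpiwumnh → inlapiwumnh (ins a @4)
  inlapiwumnh → inlapiwwumnh (ins w @7)
  inlapiwwumnh → inlapiwwdumnh (ins d @9)
  inlapiwwdumnh → inlapiwwdumh (del n @12)
  inlapiwwdumh → inlapiwwdumg (sub h→g @12)
Edit distance = 6.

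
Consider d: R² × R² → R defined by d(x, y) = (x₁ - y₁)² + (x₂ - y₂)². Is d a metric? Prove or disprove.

No. The squared Euclidean distance fails the triangle inequality. Counterexample: x = (0, 0), y = (2, 3), z = (4, 6). d(x,z) = 4² + 6² = 52, but d(x,y) + d(y,z) = (2² + 3²) + (2² + 3²) = 13 + 13 = 26. Since 52 > 26, the triangle inequality is violated. (Note: √d, the ordinary Euclidean distance, IS a metric.)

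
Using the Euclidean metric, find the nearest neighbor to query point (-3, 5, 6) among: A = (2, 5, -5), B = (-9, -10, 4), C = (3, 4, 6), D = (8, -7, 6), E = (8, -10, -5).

Distances: d(A) ≈ 12.083, d(B) ≈ 16.2788, d(C) ≈ 6.0828, d(D) ≈ 16.2788, d(E) ≈ 21.6102. Nearest: C = (3, 4, 6) with distance 6.0828.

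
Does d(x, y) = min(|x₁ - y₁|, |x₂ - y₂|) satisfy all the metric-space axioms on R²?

No. d fails identity of indiscernibles: take x = (-4, 0) and y = (-4, 8). Then d(x,y) = min(|-4 - (-4)|, |0 - 8|) = min(0, 8) = 0, yet x ≠ y.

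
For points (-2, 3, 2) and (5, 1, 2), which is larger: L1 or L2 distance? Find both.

L1 = |-2 - 5| + |3 - 1| + |2 - 2| = 7 + 2 + 0 = 9
L2 = √(7² + 2² + 0²) = √53 ≈ 7.2801
L1 ≥ L2 always (equality iff movement is along one axis); L1 > L2 here.
Ratio L1/L2 = 9/√53 ≈ 1.2362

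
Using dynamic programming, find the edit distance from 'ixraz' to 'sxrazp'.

Let D[i][j] be the edit distance between the first i characters of 'ixraz' and the first j characters of 'sxrazp', with D[i][0] = i, D[0][j] = j, and D[i][j] = D[i-1][j-1] if the characters match, else 1 + min(D[i-1][j], D[i][j-1], D[i-1][j-1]). Filling the table (rows: prefixes of 'ixraz', columns: prefixes of 'sxrazp'):
     ε  s  x  r  a  z  p
  ε  0  1  2  3  4  5  6
  i  1  1  2  3  4  5  6
  x  2  2  1  2  3  4  5
  r  3  3  2  1  2  3  4
  a  4  4  3  2  1  2  3
  z  5  5  4  3  2  1  2
The bottom-right entry gives D[5][6] = 2, so no sequence of fewer than 2 edits works. Backtracking through the table gives one optimal edit sequence (2 edits):
  ixraz → sxraz (sub i→s @1)
  sxraz → sxrazp (ins p @6)
Edit distance = 2.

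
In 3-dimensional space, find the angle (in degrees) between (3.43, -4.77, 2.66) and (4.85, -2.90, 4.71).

With u = (3.43, -4.77, 2.66), v = (4.85, -2.90, 4.71):
u·v = 3.43·4.85 + (-4.77)·(-2.9) + 2.66·4.71 = 16.6355 + 13.833 + 12.5286 = 42.9971.
|u| = √(3.43² + (-4.77)² + 2.66²) = √(11.7649 + 22.7529 + 7.0756) = √41.5934, |v| = √(4.85² + (-2.9)² + 4.71²) = √(23.5225 + 8.41 + 22.1841) = √54.1166.
cos θ = (u·v)/(|u||v|) = 42.9971/(√41.5934·√54.1166) ≈ 0.906279
θ = arccos(0.906279) ≈ 25°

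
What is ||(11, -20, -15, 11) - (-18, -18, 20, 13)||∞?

max(|x_i - y_i|) = max(|11 - (-18)|, |-20 - (-18)|, |-15 - 20|, |11 - 13|) = max(29, 2, 35, 2) = 35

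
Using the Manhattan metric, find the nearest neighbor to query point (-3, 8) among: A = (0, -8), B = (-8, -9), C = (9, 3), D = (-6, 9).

Distances: d(A) = 19, d(B) = 22, d(C) = 17, d(D) = 4. Nearest: D = (-6, 9) with distance 4.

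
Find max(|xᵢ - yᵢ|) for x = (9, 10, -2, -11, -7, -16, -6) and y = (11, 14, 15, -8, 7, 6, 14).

max(|x_i - y_i|) = max(|9 - 11|, |10 - 14|, |-2 - 15|, |-11 - (-8)|, |-7 - 7|, |-16 - 6|, |-6 - 14|) = max(2, 4, 17, 3, 14, 22, 20) = 22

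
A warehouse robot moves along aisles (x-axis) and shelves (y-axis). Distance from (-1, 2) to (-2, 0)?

Σ|x_i - y_i| = |-1 - (-2)| + |2 - 0| = 1 + 2 = 3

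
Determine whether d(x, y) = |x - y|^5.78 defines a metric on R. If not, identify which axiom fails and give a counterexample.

No. d(x,y) = |x-y|^5.78 fails the triangle inequality since p = 5.78 > 1. Counterexample: x = 0, y = 8, z = 18. d(x,z) = |0 - 18|^5.78 = 18^5.78 ≈ 18008397.9645, but d(x,y) + d(y,z) = 8^5.78 + 10^5.78 ≈ 165905.2483 + 602559.5861 = 768464.8344. Since 18008397.9645 > 768464.8344, the triangle inequality is violated.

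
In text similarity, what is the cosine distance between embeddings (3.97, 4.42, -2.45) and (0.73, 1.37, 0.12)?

With u = (3.97, 4.42, -2.45), v = (0.73, 1.37, 0.12):
u·v = 3.97·0.73 + 4.42·1.37 + (-2.45)·0.12 = 2.8981 + 6.0554 + (-0.294) = 8.6595.
|u| = √(3.97² + 4.42² + (-2.45)²) = √(15.7609 + 19.5364 + 6.0025) = √41.2998, |v| = √(0.73² + 1.37² + 0.12²) = √(0.5329 + 1.8769 + 0.0144) = √2.4242.
cos θ = (u·v)/(|u||v|) = 8.6595/(√41.2998·√2.4242) ≈ 0.8654
Cosine distance = 1 - cos θ ≈ 1 - 0.8654 = 0.1346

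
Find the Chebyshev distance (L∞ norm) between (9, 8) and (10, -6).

max(|x_i - y_i|) = max(|9 - 10|, |8 - (-6)|) = max(1, 14) = 14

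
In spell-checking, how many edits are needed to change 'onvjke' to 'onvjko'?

Let D[i][j] be the edit distance between the first i characters of 'onvjke' and the first j characters of 'onvjko', with D[i][0] = i, D[0][j] = j, and D[i][j] = D[i-1][j-1] if the characters match, else 1 + min(D[i-1][j], D[i][j-1], D[i-1][j-1]). Filling the table (rows: prefixes of 'onvjke', columns: prefixes of 'onvjko'):
     ε  o  n  v  j  k  o
  ε  0  1  2  3  4  5  6
  o  1  0  1  2  3  4  5
  n  2  1  0  1  2  3  4
  v  3  2  1  0  1  2  3
  j  4  3  2  1  0  1  2
  k  5  4  3  2  1  0  1
  e  6  5  4  3  2  1  1
The bottom-right entry gives D[6][6] = 1, so no sequence of fewer than 1 edit works. Backtracking through the table gives one optimal edit sequence (1 edit):
  onvjke → onvjko (sub e→o @6)
Edit distance = 1.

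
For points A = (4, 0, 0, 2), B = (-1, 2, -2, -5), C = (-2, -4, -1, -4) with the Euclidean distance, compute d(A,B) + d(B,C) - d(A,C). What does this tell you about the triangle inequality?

d(A,B) = √(5² + 2² + 2² + 7²) = √82 ≈ 9.0554, d(B,C) = √(1² + 6² + 1² + 1²) = √39 ≈ 6.245, d(A,C) = √(6² + 4² + 1² + 6²) = √89 ≈ 9.434.
d(A,B) + d(B,C) - d(A,C) = 9.0554 + 6.245 - 9.434 = 15.3004 - 9.434 = 5.8664 (to 4 decimal places). This is ≥ 0, so the triangle inequality holds for these points.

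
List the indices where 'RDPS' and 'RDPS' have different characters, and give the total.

Differing positions: none. Hamming distance = 0.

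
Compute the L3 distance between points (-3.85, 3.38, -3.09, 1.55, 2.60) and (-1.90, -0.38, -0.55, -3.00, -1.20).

(Σ|x_i - y_i|^3)^(1/3) = (|-3.85 - (-1.9)|^3 + |3.38 - (-0.38)|^3 + |-3.09 - (-0.55)|^3 + |1.55 - (-3)|^3 + |2.6 - (-1.2)|^3)^(1/3)
= (1.95^3 + 3.76^3 + 2.54^3 + 4.55^3 + 3.8^3)^(1/3) ≈ (7.4149 + 53.1574 + 16.3871 + 94.1964 + 54.872)^(1/3) = (226.0278)^(1/3) ≈ 6.0914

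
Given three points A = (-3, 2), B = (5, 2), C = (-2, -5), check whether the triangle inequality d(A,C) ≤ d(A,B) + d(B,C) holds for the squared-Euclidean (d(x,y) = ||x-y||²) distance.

d(A,B) = 8² + 0² = 64, d(B,C) = 7² + 7² = 98, d(A,C) = 1² + 7² = 50.
d(A,C) = 50 ≤ 64 + 98 = 162. Triangle inequality is satisfied.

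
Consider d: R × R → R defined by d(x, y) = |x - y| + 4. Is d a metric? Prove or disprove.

No. d fails identity of indiscernibles (specifically d(x,x) = 0): d(-2, -2) = |-2 - (-2)| + 4 = 0 + 4 = 4 ≠ 0.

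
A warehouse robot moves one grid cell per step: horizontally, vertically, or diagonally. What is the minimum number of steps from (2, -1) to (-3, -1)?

max(|x_i - y_i|) = max(|2 - (-3)|, |-1 - (-1)|) = max(5, 0) = 5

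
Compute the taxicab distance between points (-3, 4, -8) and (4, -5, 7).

Σ|x_i - y_i| = |-3 - 4| + |4 - (-5)| + |-8 - 7| = 7 + 9 + 15 = 31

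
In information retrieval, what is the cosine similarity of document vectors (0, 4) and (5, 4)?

With u = (0, 4), v = (5, 4):
u·v = 0·5 + 4·4 = 0 + 16 = 16.
|u| = √(0² + 4²) = √16, |v| = √(5² + 4²) = √41, so |u||v| = √(16·41) = √656.
cos θ = (u·v)/(|u||v|) = 16/√656 ≈ 0.6247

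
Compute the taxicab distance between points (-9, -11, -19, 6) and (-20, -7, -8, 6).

Σ|x_i - y_i| = |-9 - (-20)| + |-11 - (-7)| + |-19 - (-8)| + |6 - 6| = 11 + 4 + 11 + 0 = 26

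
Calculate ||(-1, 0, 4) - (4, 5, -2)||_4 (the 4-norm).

(Σ|x_i - y_i|^4)^(1/4) = (|-1 - 4|^4 + |0 - 5|^4 + |4 - (-2)|^4)^(1/4)
= (5^4 + 5^4 + 6^4)^(1/4) = (625 + 625 + 1296)^(1/4) = (2546)^(1/4) ≈ 7.1034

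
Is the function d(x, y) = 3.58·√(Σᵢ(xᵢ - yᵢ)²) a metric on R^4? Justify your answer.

Yes. The L2 (Euclidean) norm induces a metric on R^4, and multiplying a metric by a positive constant 3.58 > 0 preserves all four axioms: non-negativity (3.58·||x-y|| ≥ 0), identity (3.58·||x-y|| = 0 ⟺ ||x-y|| = 0 ⟺ x = y), symmetry (||x-y|| = ||y-x||), and the triangle inequality (3.58·||x-z|| ≤ 3.58·||x-y|| + 3.58·||y-z||). So d is a metric.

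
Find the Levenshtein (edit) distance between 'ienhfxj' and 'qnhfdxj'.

Let D[i][j] be the edit distance between the first i characters of 'ienhfxj' and the first j characters of 'qnhfdxj', with D[i][0] = i, D[0][j] = j, and D[i][j] = D[i-1][j-1] if the characters match, else 1 + min(D[i-1][j], D[i][j-1], D[i-1][j-1]). Filling the table (rows: prefixes of 'ienhfxj', columns: prefixes of 'qnhfdxj'):
     ε  q  n  h  f  d  x  j
  ε  0  1  2  3  4  5  6  7
  i  1  1  2  3  4  5  6  7
  e  2  2  2  3  4  5  6  7
  n  3  3  2  3  4  5  6  7
  h  4  4  3  2  3  4  5  6
  f  5  5  4  3  2  3  4  5
  x  6  6  5  4  3  3  3  4
  j  7  7  6  5  4  4  4  3
The bottom-right entry gives D[7][7] = 3, so no sequence of fewer than 3 edits works. Backtracking through the table gives one optimal edit sequence (3 edits):
  ienhfxj → enhfxj (del i @1)
  enhfxj → qnhfxj (sub e→q @1)
  qnhfxj → qnhfdxj (ins d @5)
Edit distance = 3.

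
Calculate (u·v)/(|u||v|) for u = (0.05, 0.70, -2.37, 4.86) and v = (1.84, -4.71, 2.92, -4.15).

With u = (0.05, 0.70, -2.37, 4.86), v = (1.84, -4.71, 2.92, -4.15):
u·v = 0.05·1.84 + 0.7·(-4.71) + (-2.37)·2.92 + 4.86·(-4.15) = 0.092 + (-3.297) + (-6.9204) + (-20.169) = -30.2944.
|u| = √(0.05² + 0.7² + (-2.37)² + 4.86²) = √(0.0025 + 0.49 + 5.6169 + 23.6196) = √29.729, |v| = √(1.84² + (-4.71)² + 2.92² + (-4.15)²) = √(3.3856 + 22.1841 + 8.5264 + 17.2225) = √51.3186.
cos θ = (u·v)/(|u||v|) = -30.2944/(√29.729·√51.3186) ≈ -0.7756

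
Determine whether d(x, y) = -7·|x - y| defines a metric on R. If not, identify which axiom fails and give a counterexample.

No. With c = -7 < 0, d fails non-negativity: d(7, 12) = -7·|7 - 12| = -7·5 = -35 < 0.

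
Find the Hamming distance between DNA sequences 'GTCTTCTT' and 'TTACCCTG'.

Differing positions: 1, 3, 4, 5, 8. Hamming distance = 5.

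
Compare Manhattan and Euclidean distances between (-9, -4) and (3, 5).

L1 = |-9 - 3| + |-4 - 5| = 12 + 9 = 21
L2 = √(12² + 9²) = √225 = 15
L1 ≥ L2 always (equality iff movement is along one axis); L1 > L2 here.
Ratio L1/L2 = 21/15 = 1.4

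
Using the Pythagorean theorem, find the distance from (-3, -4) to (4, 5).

√(Σ(x_i - y_i)²) = √((-3 - 4)² + (-4 - 5)²)
= √((-7)² + (-9)²) = √(49 + 81) = √130 ≈ 11.4018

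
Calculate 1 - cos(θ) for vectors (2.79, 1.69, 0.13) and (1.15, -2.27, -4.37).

With u = (2.79, 1.69, 0.13), v = (1.15, -2.27, -4.37):
u·v = 2.79·1.15 + 1.69·(-2.27) + 0.13·(-4.37) = 3.2085 + (-3.8363) + (-0.5681) = -1.1959.
|u| = √(2.79² + 1.69² + 0.13²) = √(7.7841 + 2.8561 + 0.0169) = √10.6571, |v| = √(1.15² + (-2.27)² + (-4.37)²) = √(1.3225 + 5.1529 + 19.0969) = √25.5723.
cos θ = (u·v)/(|u||v|) = -1.1959/(√10.6571·√25.5723) ≈ -0.0724
Cosine distance = 1 - cos θ ≈ 1 - (-0.0724) = 1.0724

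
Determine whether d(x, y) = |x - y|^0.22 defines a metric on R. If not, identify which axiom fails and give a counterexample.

Yes. With 0 < p = 0.22 ≤ 1, d(x,y) = |x-y|^0.22 is a metric on R. Non-negativity and symmetry are immediate; |x-y|^0.22 = 0 ⟺ |x-y| = 0 ⟺ x = y. For the triangle inequality, the function t ↦ t^0.22 is subadditive on [0,∞) when p ≤ 1, so |x-z|^0.22 ≤ (|x-y| + |y-z|)^0.22 ≤ |x-y|^0.22 + |y-z|^0.22.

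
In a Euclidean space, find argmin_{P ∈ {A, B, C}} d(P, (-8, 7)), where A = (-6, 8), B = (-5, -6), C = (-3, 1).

Distances: d(A) ≈ 2.2361, d(B) ≈ 13.3417, d(C) ≈ 7.8102. Nearest: A = (-6, 8) with distance 2.2361.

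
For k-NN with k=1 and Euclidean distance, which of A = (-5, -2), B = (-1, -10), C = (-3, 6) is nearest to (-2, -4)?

Distances: d(A) ≈ 3.6056, d(B) ≈ 6.0828, d(C) ≈ 10.0499. Nearest: A = (-5, -2) with distance 3.6056.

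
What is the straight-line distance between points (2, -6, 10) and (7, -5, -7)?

√(Σ(x_i - y_i)²) = √((2 - 7)² + (-6 - (-5))² + (10 - (-7))²)
= √((-5)² + (-1)² + 17²) = √(25 + 1 + 289) = √315 ≈ 17.7482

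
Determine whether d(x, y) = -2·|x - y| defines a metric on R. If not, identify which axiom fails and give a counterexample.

No. With c = -2 < 0, d fails non-negativity: d(6, 7) = -2·|6 - 7| = -2·1 = -2 < 0.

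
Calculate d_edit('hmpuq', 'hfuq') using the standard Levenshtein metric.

Let D[i][j] be the edit distance between the first i characters of 'hmpuq' and the first j characters of 'hfuq', with D[i][0] = i, D[0][j] = j, and D[i][j] = D[i-1][j-1] if the characters match, else 1 + min(D[i-1][j], D[i][j-1], D[i-1][j-1]). Filling the table (rows: prefixes of 'hmpuq', columns: prefixes of 'hfuq'):
     ε  h  f  u  q
  ε  0  1  2  3  4
  h  1  0  1  2  3
  m  2  1  1  2  3
  p  3  2  2  2  3
  u  4  3  3  2  3
  q  5  4  4  3  2
The bottom-right entry gives D[5][4] = 2, so no sequence of fewer than 2 edits works. Backtracking through the table gives one optimal edit sequence (2 edits):
  hmpuq → hpuq (del m @2)
  hpuq → hfuq (sub p→f @2)
Edit distance = 2.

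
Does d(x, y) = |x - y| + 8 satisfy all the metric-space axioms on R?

No. d fails identity of indiscernibles (specifically d(x,x) = 0): d(-4, -4) = |-4 - (-4)| + 8 = 0 + 8 = 8 ≠ 0.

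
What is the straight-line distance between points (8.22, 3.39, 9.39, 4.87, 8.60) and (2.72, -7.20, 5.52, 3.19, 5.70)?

√(Σ(x_i - y_i)²) = √((8.22 - 2.72)² + (3.39 - (-7.2))² + (9.39 - 5.52)² + (4.87 - 3.19)² + (8.6 - 5.7)²)
= √(5.5² + 10.59² + 3.87² + 1.68² + 2.9²) = √(30.25 + 112.1481 + 14.9769 + 2.8224 + 8.41) = √168.6074 ≈ 12.9849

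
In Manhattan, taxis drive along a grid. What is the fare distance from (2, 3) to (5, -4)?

Σ|x_i - y_i| = |2 - 5| + |3 - (-4)| = 3 + 7 = 10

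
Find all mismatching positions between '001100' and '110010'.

Differing positions: 1, 2, 3, 4, 5. Hamming distance = 5.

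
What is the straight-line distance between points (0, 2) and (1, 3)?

√(Σ(x_i - y_i)²) = √((0 - 1)² + (2 - 3)²)
= √((-1)² + (-1)²) = √(1 + 1) = √2 ≈ 1.4142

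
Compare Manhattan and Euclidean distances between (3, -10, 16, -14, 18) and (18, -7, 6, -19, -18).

L1 = |3 - 18| + |-10 - (-7)| + |16 - 6| + |-14 - (-19)| + |18 - (-18)| = 15 + 3 + 10 + 5 + 36 = 69
L2 = √(15² + 3² + 10² + 5² + 36²) = √1655 ≈ 40.6817
L1 ≥ L2 always (equality iff movement is along one axis); L1 > L2 here.
Ratio L1/L2 = 69/√1655 ≈ 1.6961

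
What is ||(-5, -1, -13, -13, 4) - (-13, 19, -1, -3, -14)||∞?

max(|x_i - y_i|) = max(|-5 - (-13)|, |-1 - 19|, |-13 - (-1)|, |-13 - (-3)|, |4 - (-14)|) = max(8, 20, 12, 10, 18) = 20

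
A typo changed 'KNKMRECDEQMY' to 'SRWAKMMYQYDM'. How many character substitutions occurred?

Differing positions: 1, 2, 3, 4, 5, 6, 7, 8, 9, 10, 11, 12. Hamming distance = 12.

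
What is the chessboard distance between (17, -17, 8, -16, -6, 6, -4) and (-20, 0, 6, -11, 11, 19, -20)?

max(|x_i - y_i|) = max(|17 - (-20)|, |-17 - 0|, |8 - 6|, |-16 - (-11)|, |-6 - 11|, |6 - 19|, |-4 - (-20)|) = max(37, 17, 2, 5, 17, 13, 16) = 37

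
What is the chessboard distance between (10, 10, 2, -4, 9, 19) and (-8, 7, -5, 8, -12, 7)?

max(|x_i - y_i|) = max(|10 - (-8)|, |10 - 7|, |2 - (-5)|, |-4 - 8|, |9 - (-12)|, |19 - 7|) = max(18, 3, 7, 12, 21, 12) = 21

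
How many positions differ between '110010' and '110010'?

Differing positions: none. Hamming distance = 0.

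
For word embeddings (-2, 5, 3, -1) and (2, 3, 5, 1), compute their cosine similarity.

With u = (-2, 5, 3, -1), v = (2, 3, 5, 1):
u·v = (-2)·2 + 5·3 + 3·5 + (-1)·1 = (-4) + 15 + 15 + (-1) = 25.
|u| = √((-2)² + 5² + 3² + (-1)²) = √39, |v| = √(2² + 3² + 5² + 1²) = √39, so |u||v| = √(39·39) = √1521 = 39.
cos θ = (u·v)/(|u||v|) = 25/39 ≈ 0.641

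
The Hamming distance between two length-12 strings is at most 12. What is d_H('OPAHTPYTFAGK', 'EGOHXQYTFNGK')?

Differing positions: 1, 2, 3, 5, 6, 10. Hamming distance = 6. The maximum possible Hamming distance for length-12 strings is 12, so d_H/12 = 6/12 = 0.5.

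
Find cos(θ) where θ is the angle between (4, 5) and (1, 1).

With u = (4, 5), v = (1, 1):
u·v = 4·1 + 5·1 = 4 + 5 = 9.
|u| = √(4² + 5²) = √41, |v| = √(1² + 1²) = √2, so |u||v| = √(41·2) = √82.
cos θ = (u·v)/(|u||v|) = 9/√82 ≈ 0.9939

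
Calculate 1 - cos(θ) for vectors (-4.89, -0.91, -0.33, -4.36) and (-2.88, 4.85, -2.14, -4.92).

With u = (-4.89, -0.91, -0.33, -4.36), v = (-2.88, 4.85, -2.14, -4.92):
u·v = (-4.89)·(-2.88) + (-0.91)·4.85 + (-0.33)·(-2.14) + (-4.36)·(-4.92) = 14.0832 + (-4.4135) + 0.7062 + 21.4512 = 31.8271.
|u| = √((-4.89)² + (-0.91)² + (-0.33)² + (-4.36)²) = √(23.9121 + 0.8281 + 0.1089 + 19.0096) = √43.8587, |v| = √((-2.88)² + 4.85² + (-2.14)² + (-4.92)²) = √(8.2944 + 23.5225 + 4.5796 + 24.2064) = √60.6029.
cos θ = (u·v)/(|u||v|) = 31.8271/(√43.8587·√60.6029) ≈ 0.6173
Cosine distance = 1 - cos θ ≈ 1 - 0.6173 = 0.3827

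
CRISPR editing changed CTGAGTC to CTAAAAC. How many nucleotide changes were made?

Differing positions: 3, 5, 6. Hamming distance = 3.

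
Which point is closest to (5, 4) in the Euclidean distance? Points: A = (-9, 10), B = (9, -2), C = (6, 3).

Distances: d(A) ≈ 15.2315, d(B) ≈ 7.2111, d(C) ≈ 1.4142. Nearest: C = (6, 3) with distance 1.4142.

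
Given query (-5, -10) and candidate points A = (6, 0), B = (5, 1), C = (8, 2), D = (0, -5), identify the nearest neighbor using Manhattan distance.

Distances: d(A) = 21, d(B) = 21, d(C) = 25, d(D) = 10. Nearest: D = (0, -5) with distance 10.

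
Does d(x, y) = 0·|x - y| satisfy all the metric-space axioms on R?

No. With c = 0, d(x,y) = 0 for all x, y. This fails identity of indiscernibles: d(9, 11) = 0 but 9 ≠ 11.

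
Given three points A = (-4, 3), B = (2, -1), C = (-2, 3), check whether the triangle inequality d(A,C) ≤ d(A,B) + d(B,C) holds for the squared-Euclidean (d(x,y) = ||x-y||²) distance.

d(A,B) = 6² + 4² = 52, d(B,C) = 4² + 4² = 32, d(A,C) = 2² + 0² = 4.
d(A,C) = 4 ≤ 52 + 32 = 84. Triangle inequality is satisfied.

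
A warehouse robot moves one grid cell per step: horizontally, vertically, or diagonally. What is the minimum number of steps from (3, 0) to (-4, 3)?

max(|x_i - y_i|) = max(|3 - (-4)|, |0 - 3|) = max(7, 3) = 7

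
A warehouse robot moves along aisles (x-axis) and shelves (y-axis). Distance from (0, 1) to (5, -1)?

Σ|x_i - y_i| = |0 - 5| + |1 - (-1)| = 5 + 2 = 7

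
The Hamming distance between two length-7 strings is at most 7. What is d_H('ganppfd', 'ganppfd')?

Differing positions: none. Hamming distance = 0. The maximum possible Hamming distance for length-7 strings is 7, so d_H/7 = 0/7 = 0.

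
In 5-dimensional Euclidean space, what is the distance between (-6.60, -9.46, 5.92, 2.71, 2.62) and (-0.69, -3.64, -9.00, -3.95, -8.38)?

√(Σ(x_i - y_i)²) = √((-6.6 - (-0.69))² + (-9.46 - (-3.64))² + (5.92 - (-9))² + (2.71 - (-3.95))² + (2.62 - (-8.38))²)
= √((-5.91)² + (-5.82)² + 14.92² + 6.66² + 11²) = √(34.9281 + 33.8724 + 222.6064 + 44.3556 + 121) = √456.7625 ≈ 21.372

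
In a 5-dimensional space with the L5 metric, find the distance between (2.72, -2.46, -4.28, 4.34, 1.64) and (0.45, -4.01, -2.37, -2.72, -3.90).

(Σ|x_i - y_i|^5)^(1/5) = (|2.72 - 0.45|^5 + |-2.46 - (-4.01)|^5 + |-4.28 - (-2.37)|^5 + |4.34 - (-2.72)|^5 + |1.64 - (-3.9)|^5)^(1/5)
= (2.27^5 + 1.55^5 + 1.91^5 + 7.06^5 + 5.54^5)^(1/5) ≈ (60.2739 + 8.9466 + 25.4195 + 17539.7543 + 5218.5377)^(1/5) = (22852.932)^(1/5) ≈ 7.4437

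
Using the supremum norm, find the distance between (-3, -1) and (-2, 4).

max(|x_i - y_i|) = max(|-3 - (-2)|, |-1 - 4|) = max(1, 5) = 5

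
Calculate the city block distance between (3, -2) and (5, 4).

Σ|x_i - y_i| = |3 - 5| + |-2 - 4| = 2 + 6 = 8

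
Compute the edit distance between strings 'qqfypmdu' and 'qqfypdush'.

Let D[i][j] be the edit distance between the first i characters of 'qqfypmdu' and the first j characters of 'qqfypdush', with D[i][0] = i, D[0][j] = j, and D[i][j] = D[i-1][j-1] if the characters match, else 1 + min(D[i-1][j], D[i][j-1], D[i-1][j-1]). Filling the table (rows: prefixes of 'qqfypmdu', columns: prefixes of 'qqfypdush'):
     ε  q  q  f  y  p  d  u  s  h
  ε  0  1  2  3  4  5  6  7  8  9
  q  1  0  1  2  3  4  5  6  7  8
  q  2  1  0  1  2  3  4  5  6  7
  f  3  2  1  0  1  2  3  4  5  6
  y  4  3  2  1  0  1  2  3  4  5
  p  5  4  3  2  1  0  1  2  3  4
  m  6  5  4  3  2  1  1  2  3  4
  d  7  6  5  4  3  2  1  2  3  4
  u  8  7  6  5  4  3  2  1  2  3
The bottom-right entry gives D[8][9] = 3, so no sequence of fewer than 3 edits works. Backtracking through the table gives one optimal edit sequence (3 edits):
  qqfypmdu → qqfypdu (del m @6)
  qqfypdu → qqfypdus (ins s @8)
  qqfypdus → qqfypdush (ins h @9)
Edit distance = 3.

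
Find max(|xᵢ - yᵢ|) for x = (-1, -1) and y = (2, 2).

max(|x_i - y_i|) = max(|-1 - 2|, |-1 - 2|) = max(3, 3) = 3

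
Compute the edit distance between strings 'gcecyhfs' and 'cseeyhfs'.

Let D[i][j] be the edit distance between the first i characters of 'gcecyhfs' and the first j characters of 'cseeyhfs', with D[i][0] = i, D[0][j] = j, and D[i][j] = D[i-1][j-1] if the characters match, else 1 + min(D[i-1][j], D[i][j-1], D[i-1][j-1]). Filling the table (rows: prefixes of 'gcecyhfs', columns: prefixes of 'cseeyhfs'):
     ε  c  s  e  e  y  h  f  s
  ε  0  1  2  3  4  5  6  7  8
  g  1  1  2  3  4  5  6  7  8
  c  2  1  2  3  4  5  6  7  8
  e  3  2  2  2  3  4  5  6  7
  c  4  3  3  3  3  4  5  6  7
  y  5  4  4  4  4  3  4  5  6
  h  6  5  5  5  5  4  3  4  5
  f  7  6  6  6  6  5  4  3  4
  s  8  7  6  7  7  6  5  4  3
The bottom-right entry gives D[8][8] = 3, so no sequence of fewer than 3 edits works. Backtracking through the table gives one optimal edit sequence (3 edits):
  gcecyhfs → ccecyhfs (sub g→c @1)
  ccecyhfs → csecyhfs (sub c→s @2)
  csecyhfs → cseeyhfs (sub c→e @4)
Edit distance = 3.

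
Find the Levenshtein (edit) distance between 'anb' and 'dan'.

Let D[i][j] be the edit distance between the first i characters of 'anb' and the first j characters of 'dan', with D[i][0] = i, D[0][j] = j, and D[i][j] = D[i-1][j-1] if the characters match, else 1 + min(D[i-1][j], D[i][j-1], D[i-1][j-1]). Filling the table (rows: prefixes of 'anb', columns: prefixes of 'dan'):
     ε  d  a  n
  ε  0  1  2  3
  a  1  1  1  2
  n  2  2  2  1
  b  3  3  3  2
The bottom-right entry gives D[3][3] = 2, so no sequence of fewer than 2 edits works. Backtracking through the table gives one optimal edit sequence (2 edits):
  anb → danb (ins d @1)
  danb → dan (del b @4)
Edit distance = 2.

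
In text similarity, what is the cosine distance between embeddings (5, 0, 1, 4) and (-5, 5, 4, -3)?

With u = (5, 0, 1, 4), v = (-5, 5, 4, -3):
u·v = 5·(-5) + 0·5 + 1·4 + 4·(-3) = (-25) + 0 + 4 + (-12) = -33.
|u| = √(5² + 0² + 1² + 4²) = √42, |v| = √((-5)² + 5² + 4² + (-3)²) = √75, so |u||v| = √(42·75) = √3150.
cos θ = (u·v)/(|u||v|) = -33/√3150 ≈ -0.588
Cosine distance = 1 - cos θ ≈ 1 - (-0.588) = 1.588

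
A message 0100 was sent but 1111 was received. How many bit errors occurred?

Differing positions: 1, 3, 4. Hamming distance = 3.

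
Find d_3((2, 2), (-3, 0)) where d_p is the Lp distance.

(Σ|x_i - y_i|^3)^(1/3) = (|2 - (-3)|^3 + |2 - 0|^3)^(1/3)
= (5^3 + 2^3)^(1/3) = (125 + 8)^(1/3) = (133)^(1/3) ≈ 5.1045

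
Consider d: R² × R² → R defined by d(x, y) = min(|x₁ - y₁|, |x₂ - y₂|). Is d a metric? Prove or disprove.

No. d fails identity of indiscernibles: take x = (2, 0) and y = (2, 2). Then d(x,y) = min(|2 - 2|, |0 - 2|) = min(0, 2) = 0, yet x ≠ y.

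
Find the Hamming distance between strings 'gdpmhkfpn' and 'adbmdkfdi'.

Differing positions: 1, 3, 5, 8, 9. Hamming distance = 5.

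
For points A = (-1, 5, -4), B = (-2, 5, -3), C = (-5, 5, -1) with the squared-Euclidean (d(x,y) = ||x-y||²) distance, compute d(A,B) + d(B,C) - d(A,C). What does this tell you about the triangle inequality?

d(A,B) = 1² + 0² + 1² = 2, d(B,C) = 3² + 0² + 2² = 13, d(A,C) = 4² + 0² + 3² = 25.
d(A,B) + d(B,C) - d(A,C) = 2 + 13 - 25 = 15 - 25 = -10. This is < 0, so the triangle inequality FAILS for these points (squared-Euclidean is not a metric).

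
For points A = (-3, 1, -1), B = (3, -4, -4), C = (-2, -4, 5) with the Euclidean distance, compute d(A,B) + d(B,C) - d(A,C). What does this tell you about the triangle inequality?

d(A,B) = √(6² + 5² + 3²) = √70 ≈ 8.3666, d(B,C) = √(5² + 0² + 9²) = √106 ≈ 10.2956, d(A,C) = √(1² + 5² + 6²) = √62 ≈ 7.874.
d(A,B) + d(B,C) - d(A,C) = 8.3666 + 10.2956 - 7.874 = 18.6622 - 7.874 = 10.7882 (to 4 decimal places). This is ≥ 0, so the triangle inequality holds for these points.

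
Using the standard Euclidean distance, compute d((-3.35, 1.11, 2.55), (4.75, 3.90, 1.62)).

(Σ|x_i - y_i|^2)^(1/2) = (|-3.35 - 4.75|^2 + |1.11 - 3.9|^2 + |2.55 - 1.62|^2)^(1/2)
= (8.1^2 + 2.79^2 + 0.93^2)^(1/2) = (65.61 + 7.7841 + 0.8649)^(1/2) = (74.259)^(1/2) ≈ 8.6174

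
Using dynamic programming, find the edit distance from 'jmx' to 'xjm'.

Let D[i][j] be the edit distance between the first i characters of 'jmx' and the first j characters of 'xjm', with D[i][0] = i, D[0][j] = j, and D[i][j] = D[i-1][j-1] if the characters match, else 1 + min(D[i-1][j], D[i][j-1], D[i-1][j-1]). Filling the table (rows: prefixes of 'jmx', columns: prefixes of 'xjm'):
     ε  x  j  m
  ε  0  1  2  3
  j  1  1  1  2
  m  2  2  2  1
  x  3  2  3  2
The bottom-right entry gives D[3][3] = 2, so no sequence of fewer than 2 edits works. Backtracking through the table gives one optimal edit sequence (2 edits):
  jmx → xjmx (ins x @1)
  xjmx → xjm (del x @4)
Edit distance = 2.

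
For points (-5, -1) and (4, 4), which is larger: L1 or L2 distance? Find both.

L1 = |-5 - 4| + |-1 - 4| = 9 + 5 = 14
L2 = √(9² + 5²) = √106 ≈ 10.2956
L1 ≥ L2 always (equality iff movement is along one axis); L1 > L2 here.
Ratio L1/L2 = 14/√106 ≈ 1.3598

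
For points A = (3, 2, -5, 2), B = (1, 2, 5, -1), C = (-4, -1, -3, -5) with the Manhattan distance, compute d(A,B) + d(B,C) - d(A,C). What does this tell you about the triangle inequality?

d(A,B) = 2 + 0 + 10 + 3 = 15, d(B,C) = 5 + 3 + 8 + 4 = 20, d(A,C) = 7 + 3 + 2 + 7 = 19.
d(A,B) + d(B,C) - d(A,C) = 15 + 20 - 19 = 35 - 19 = 16. This is ≥ 0, so the triangle inequality holds for these points.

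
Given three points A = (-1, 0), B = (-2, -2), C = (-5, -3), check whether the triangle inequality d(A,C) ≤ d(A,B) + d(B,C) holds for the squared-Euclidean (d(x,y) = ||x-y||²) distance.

d(A,B) = 1² + 2² = 5, d(B,C) = 3² + 1² = 10, d(A,C) = 4² + 3² = 25.
d(A,C) = 25 > 5 + 10 = 15. Triangle inequality is VIOLATED. (Squared-Euclidean is not a metric — this is a counterexample.)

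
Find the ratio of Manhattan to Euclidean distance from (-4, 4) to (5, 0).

L1 = |-4 - 5| + |4 - 0| = 9 + 4 = 13
L2 = √(9² + 4²) = √97 ≈ 9.8489
L1 ≥ L2 always (equality iff movement is along one axis); L1 > L2 here.
Ratio L1/L2 = 13/√97 ≈ 1.32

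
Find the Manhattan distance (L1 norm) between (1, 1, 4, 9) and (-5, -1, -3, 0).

Σ|x_i - y_i| = |1 - (-5)| + |1 - (-1)| + |4 - (-3)| + |9 - 0| = 6 + 2 + 7 + 9 = 24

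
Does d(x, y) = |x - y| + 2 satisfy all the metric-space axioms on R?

No. d fails identity of indiscernibles (specifically d(x,x) = 0): d(-7, -7) = |-7 - (-7)| + 2 = 0 + 2 = 2 ≠ 0.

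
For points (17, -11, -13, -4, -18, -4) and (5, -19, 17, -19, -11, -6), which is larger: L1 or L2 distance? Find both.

L1 = |17 - 5| + |-11 - (-19)| + |-13 - 17| + |-4 - (-19)| + |-18 - (-11)| + |-4 - (-6)| = 12 + 8 + 30 + 15 + 7 + 2 = 74
L2 = √(12² + 8² + 30² + 15² + 7² + 2²) = √1386 ≈ 37.229
L1 ≥ L2 always (equality iff movement is along one axis); L1 > L2 here.
Ratio L1/L2 = 74/√1386 ≈ 1.9877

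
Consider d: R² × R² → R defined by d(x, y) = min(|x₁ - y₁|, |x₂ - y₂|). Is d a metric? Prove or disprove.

No. d fails identity of indiscernibles: take x = (5, 0) and y = (5, 5). Then d(x,y) = min(|5 - 5|, |0 - 5|) = min(0, 5) = 0, yet x ≠ y.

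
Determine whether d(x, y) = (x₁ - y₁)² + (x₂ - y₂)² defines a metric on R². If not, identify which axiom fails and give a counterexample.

No. The squared Euclidean distance fails the triangle inequality. Counterexample: x = (0, 0), y = (3, 1), z = (6, 2). d(x,z) = 6² + 2² = 40, but d(x,y) + d(y,z) = (3² + 1²) + (3² + 1²) = 10 + 10 = 20. Since 40 > 20, the triangle inequality is violated. (Note: √d, the ordinary Euclidean distance, IS a metric.)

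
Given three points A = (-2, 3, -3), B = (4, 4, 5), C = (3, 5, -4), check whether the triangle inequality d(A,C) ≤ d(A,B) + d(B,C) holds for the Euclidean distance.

d(A,B) = √(6² + 1² + 8²) = √101 ≈ 10.0499, d(B,C) = √(1² + 1² + 9²) = √83 ≈ 9.1104, d(A,C) = √(5² + 2² + 1²) = √30 ≈ 5.4772.
d(A,C) ≈ 5.4772 ≤ 10.0499 + 9.1104 = 19.1603. Triangle inequality is satisfied.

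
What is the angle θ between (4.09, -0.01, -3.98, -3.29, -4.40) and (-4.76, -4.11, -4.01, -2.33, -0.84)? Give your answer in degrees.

With u = (4.09, -0.01, -3.98, -3.29, -4.40), v = (-4.76, -4.11, -4.01, -2.33, -0.84):
u·v = 4.09·(-4.76) + (-0.01)·(-4.11) + (-3.98)·(-4.01) + (-3.29)·(-2.33) + (-4.4)·(-0.84) = (-19.4684) + 0.0411 + 15.9598 + 7.6657 + 3.696 = 7.8942.
|u| = √(4.09² + (-0.01)² + (-3.98)² + (-3.29)² + (-4.4)²) = √(16.7281 + 0.0001 + 15.8404 + 10.8241 + 19.36) = √62.7527, |v| = √((-4.76)² + (-4.11)² + (-4.01)² + (-2.33)² + (-0.84)²) = √(22.6576 + 16.8921 + 16.0801 + 5.4289 + 0.7056) = √61.7643.
cos θ = (u·v)/(|u||v|) = 7.8942/(√62.7527·√61.7643) ≈ 0.126801
θ = arccos(0.126801) ≈ 82.72°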